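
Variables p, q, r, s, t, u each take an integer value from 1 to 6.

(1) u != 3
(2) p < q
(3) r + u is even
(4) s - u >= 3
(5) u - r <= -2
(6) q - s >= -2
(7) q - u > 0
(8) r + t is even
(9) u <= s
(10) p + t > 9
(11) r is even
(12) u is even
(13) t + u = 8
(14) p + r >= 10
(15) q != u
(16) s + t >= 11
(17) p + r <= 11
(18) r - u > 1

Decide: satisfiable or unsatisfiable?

Satisfiable

Take p = 4, q = 5, r = 6, s = 6, t = 6, u = 2. Then constraint 4: s - u = 4; constraint 5: u - r = -4; constraint 6: q - s = -1, and every other listed constraint is also met.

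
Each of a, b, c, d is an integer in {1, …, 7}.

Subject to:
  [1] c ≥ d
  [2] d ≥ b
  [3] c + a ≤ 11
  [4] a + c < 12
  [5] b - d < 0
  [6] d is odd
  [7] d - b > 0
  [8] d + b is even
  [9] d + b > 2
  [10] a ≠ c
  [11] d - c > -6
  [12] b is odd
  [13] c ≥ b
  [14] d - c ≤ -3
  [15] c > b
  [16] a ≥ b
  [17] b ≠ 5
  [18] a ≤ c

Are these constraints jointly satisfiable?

One satisfying assignment is a = 4, b = 1, c = 7, d = 3.
For the less obvious constraints — constraint 3: c + a = 11; constraint 4: a + c = 11 — and the others hold by inspection.

Satisfiable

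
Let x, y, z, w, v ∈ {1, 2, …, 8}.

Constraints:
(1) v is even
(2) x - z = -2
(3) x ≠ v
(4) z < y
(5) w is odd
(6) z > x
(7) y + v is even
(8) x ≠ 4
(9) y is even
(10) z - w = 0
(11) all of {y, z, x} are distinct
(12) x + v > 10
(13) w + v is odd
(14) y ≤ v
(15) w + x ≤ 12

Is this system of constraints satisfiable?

Satisfiable

One satisfying assignment is x = 5, y = 8, z = 7, w = 7, v = 8.
For the less obvious constraints — constraint 2: x - z = -2; constraint 10: z - w = 0; constraint 12: x + v = 13 — and the others hold by inspection.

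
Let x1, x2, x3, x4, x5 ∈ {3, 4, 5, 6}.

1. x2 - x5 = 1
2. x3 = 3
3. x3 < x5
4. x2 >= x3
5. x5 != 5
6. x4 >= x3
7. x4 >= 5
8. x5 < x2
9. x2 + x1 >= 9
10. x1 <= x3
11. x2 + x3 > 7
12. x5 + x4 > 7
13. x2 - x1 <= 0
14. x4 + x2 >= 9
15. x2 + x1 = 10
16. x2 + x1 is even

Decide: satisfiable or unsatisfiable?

Unsatisfiable

Constraints 3, 8, 10, and 13 give x2 ≤ x1, x1 ≤ x3, x3 < x5, x5 < x2. Chaining: x2 ≤ x1 ≤ x3 < x5 < x2, which forces x2 < x2 — impossible.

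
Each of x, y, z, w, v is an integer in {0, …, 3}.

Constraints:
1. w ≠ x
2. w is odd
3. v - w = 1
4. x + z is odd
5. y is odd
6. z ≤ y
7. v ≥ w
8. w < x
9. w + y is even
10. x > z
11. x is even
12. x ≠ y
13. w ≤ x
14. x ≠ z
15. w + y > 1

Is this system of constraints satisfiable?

Try x = 2, y = 3, z = 1, w = 1, v = 2.
Check constraint 2: w = 1 is odd; constraint 3: v - w = 1; constraint 15: w + y = 4. The remaining constraints are straightforward to verify.

Satisfiable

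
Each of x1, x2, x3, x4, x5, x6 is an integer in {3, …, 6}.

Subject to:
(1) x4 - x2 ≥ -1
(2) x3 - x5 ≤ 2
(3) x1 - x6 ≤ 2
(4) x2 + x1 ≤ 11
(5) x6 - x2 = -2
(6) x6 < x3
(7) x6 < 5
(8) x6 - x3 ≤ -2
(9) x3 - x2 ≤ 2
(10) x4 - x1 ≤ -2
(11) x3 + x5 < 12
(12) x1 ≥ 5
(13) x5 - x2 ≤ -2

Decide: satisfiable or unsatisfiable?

Constraints 1, 2, 3, 8, 10, and 13 give x6 − x1 ≥ -2, x1 − x4 ≥ 2, x4 − x2 ≥ -1, x2 − x5 ≥ 2, x5 − x3 ≥ -2, x3 − x6 ≥ 2.
Adding all 6 inequalities: the left sides telescope to 0, and the right sides sum to (-2) + 2 + (-1) + 2 + (-2) + 2 = 1. So 0 ≥ 1, which is false.

Unsatisfiable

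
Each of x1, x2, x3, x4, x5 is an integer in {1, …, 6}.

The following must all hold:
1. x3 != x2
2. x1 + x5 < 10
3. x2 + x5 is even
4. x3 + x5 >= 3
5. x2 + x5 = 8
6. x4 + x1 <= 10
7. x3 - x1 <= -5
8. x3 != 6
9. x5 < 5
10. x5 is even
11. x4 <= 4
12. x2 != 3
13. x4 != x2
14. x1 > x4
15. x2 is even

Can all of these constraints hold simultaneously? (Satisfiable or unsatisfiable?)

Satisfiable

Try x1 = 6, x2 = 6, x3 = 1, x4 = 4, x5 = 2.
Check constraint 2: x1 + x5 = 8; constraint 4: x3 + x5 = 3; constraint 5: x2 + x5 = 8. The remaining constraints are straightforward to verify.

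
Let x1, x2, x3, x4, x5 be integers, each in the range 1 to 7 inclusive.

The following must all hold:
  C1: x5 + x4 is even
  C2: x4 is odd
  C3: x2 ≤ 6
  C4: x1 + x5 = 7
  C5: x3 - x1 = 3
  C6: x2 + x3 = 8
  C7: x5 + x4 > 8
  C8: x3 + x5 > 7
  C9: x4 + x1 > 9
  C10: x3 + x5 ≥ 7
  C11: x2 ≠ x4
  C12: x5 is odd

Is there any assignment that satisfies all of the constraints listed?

Try x1 = 4, x2 = 1, x3 = 7, x4 = 7, x5 = 3.
Check constraint 4: x1 + x5 = 7; constraint 5: x3 - x1 = 3; constraint 6: x2 + x3 = 8. The remaining constraints are straightforward to verify.

Satisfiable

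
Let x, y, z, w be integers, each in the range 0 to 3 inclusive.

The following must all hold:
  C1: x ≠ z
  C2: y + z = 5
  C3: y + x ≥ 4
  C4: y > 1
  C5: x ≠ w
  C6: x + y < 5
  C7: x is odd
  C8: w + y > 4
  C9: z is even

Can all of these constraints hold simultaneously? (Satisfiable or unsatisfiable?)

Satisfiable

The assignment x = 1, y = 3, z = 2, w = 3 works:
  constraint 2 holds since y + z = 5.
  constraint 3 holds since y + x = 4.
The rest check out directly.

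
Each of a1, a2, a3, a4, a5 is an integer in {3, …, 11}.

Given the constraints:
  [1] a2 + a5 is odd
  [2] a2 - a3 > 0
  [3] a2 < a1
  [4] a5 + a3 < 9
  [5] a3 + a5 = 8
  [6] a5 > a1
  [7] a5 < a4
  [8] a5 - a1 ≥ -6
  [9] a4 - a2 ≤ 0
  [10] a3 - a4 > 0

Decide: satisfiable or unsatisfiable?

Unsatisfiable

Constraints 2, 3, 6, 7, and 10 give a1 < a5, a5 < a4, a4 < a3, a3 < a2, a2 < a1. Chaining: a1 < a5 < a4 < a3 < a2 < a1, which forces a1 < a1 — impossible.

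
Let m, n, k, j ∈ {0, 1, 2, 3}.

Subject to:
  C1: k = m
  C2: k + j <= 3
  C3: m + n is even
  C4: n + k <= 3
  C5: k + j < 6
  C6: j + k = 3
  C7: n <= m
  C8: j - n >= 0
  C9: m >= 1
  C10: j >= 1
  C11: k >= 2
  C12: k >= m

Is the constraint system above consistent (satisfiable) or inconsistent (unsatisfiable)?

Satisfiable

The assignment m = 2, n = 0, k = 2, j = 1 works:
  constraint 2 holds since k + j = 3.
  constraint 4 holds since n + k = 2.
  constraint 5 holds since k + j = 3.
The rest check out directly.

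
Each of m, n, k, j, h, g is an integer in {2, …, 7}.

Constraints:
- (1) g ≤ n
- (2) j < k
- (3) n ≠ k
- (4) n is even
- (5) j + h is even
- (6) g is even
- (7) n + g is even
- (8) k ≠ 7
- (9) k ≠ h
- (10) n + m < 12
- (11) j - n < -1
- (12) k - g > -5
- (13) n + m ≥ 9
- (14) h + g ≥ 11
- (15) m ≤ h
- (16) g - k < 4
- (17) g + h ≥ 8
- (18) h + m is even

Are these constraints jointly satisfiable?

Satisfiable

Try m = 3, n = 6, k = 4, j = 3, h = 5, g = 6.
Check constraint 10: n + m = 9; constraint 11: j - n = -3; constraint 12: k - g = -2. The remaining constraints are straightforward to verify.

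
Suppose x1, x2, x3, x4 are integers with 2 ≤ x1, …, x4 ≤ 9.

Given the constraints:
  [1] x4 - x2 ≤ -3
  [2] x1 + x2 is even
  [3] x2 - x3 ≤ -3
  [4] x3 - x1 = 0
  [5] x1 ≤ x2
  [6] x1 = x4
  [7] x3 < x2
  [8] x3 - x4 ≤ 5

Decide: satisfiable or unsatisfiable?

Constraints 1, 3, and 8 give x2 − x4 ≥ 3, x4 − x3 ≥ -5, x3 − x2 ≥ 3.
Adding all 3 inequalities: the left sides telescope to 0, and the right sides sum to 3 + (-5) + 3 = 1. So 0 ≥ 1, which is false.

Unsatisfiable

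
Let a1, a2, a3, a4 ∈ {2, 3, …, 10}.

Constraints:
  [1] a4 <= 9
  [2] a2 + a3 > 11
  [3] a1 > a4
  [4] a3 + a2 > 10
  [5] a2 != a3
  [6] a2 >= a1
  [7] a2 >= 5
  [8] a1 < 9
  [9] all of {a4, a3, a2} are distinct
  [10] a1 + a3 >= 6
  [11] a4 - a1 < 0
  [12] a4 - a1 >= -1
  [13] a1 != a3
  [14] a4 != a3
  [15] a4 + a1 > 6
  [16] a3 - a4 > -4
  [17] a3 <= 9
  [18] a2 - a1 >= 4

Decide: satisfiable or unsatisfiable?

Satisfiable

Setting (a1, a2, a3, a4) = (5, 10, 3, 4) satisfies everything: constraint 2: a2 + a3 = 13; constraint 4: a3 + a2 = 13; constraint 10: a1 + a3 = 8, and the others follow.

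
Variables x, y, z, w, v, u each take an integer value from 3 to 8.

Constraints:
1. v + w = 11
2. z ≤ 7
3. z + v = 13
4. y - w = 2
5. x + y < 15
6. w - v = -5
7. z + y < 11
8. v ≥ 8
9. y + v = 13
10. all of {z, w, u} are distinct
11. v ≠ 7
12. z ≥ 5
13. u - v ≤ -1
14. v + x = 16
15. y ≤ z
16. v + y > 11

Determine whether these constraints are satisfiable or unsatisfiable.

Satisfiable

Take x = 8, y = 5, z = 5, w = 3, v = 8, u = 7. Then constraint 1: v + w = 11; constraint 3: z + v = 13, and every other listed constraint is also met.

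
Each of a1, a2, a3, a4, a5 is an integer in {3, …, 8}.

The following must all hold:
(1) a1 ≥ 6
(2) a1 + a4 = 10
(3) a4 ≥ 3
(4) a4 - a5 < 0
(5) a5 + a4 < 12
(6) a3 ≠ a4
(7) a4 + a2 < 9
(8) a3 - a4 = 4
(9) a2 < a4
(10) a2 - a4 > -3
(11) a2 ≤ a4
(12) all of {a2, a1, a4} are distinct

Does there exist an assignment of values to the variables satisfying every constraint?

One satisfying assignment is a1 = 6, a2 = 3, a3 = 8, a4 = 4, a5 = 7.
For the less obvious constraints — constraint 2: a1 + a4 = 10; constraint 4: a4 - a5 = -3 — and the others hold by inspection.

Satisfiable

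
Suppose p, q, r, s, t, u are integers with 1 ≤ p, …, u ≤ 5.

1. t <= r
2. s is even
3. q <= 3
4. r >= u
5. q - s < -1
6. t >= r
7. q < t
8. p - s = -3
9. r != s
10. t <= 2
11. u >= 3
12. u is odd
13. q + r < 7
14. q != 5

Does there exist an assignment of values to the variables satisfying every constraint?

From constraints 4 and 11: r ≥ u and u ≥ 3, so r ≥ 3. From constraints 6 and 10: r ≤ t and t ≤ 2, so r ≤ 2. But 2 < 3, so no value of r works.

Unsatisfiable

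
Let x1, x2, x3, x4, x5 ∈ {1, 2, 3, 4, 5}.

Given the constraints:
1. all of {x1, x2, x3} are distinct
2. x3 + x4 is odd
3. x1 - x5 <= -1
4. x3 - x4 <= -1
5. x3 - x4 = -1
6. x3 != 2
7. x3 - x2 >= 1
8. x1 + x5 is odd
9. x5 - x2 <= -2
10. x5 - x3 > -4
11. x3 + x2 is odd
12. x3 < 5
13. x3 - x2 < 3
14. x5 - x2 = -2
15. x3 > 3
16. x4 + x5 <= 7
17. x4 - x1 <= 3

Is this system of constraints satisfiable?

Unsatisfiable

Constraints 3, 4, 7, 9, and 17 give x2 − x5 ≥ 2, x5 − x1 ≥ 1, x1 − x4 ≥ -3, x4 − x3 ≥ 1, x3 − x2 ≥ 1.
Adding all 5 inequalities: the left sides telescope to 0, and the right sides sum to 2 + 1 + (-3) + 1 + 1 = 2. So 0 ≥ 2, which is false.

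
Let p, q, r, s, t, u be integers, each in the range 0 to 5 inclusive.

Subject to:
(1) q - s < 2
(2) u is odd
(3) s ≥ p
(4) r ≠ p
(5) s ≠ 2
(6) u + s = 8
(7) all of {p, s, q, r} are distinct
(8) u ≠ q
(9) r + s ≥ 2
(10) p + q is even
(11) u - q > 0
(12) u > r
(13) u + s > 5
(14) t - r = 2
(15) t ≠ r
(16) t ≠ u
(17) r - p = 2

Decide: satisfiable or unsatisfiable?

Try p = 0, q = 4, r = 2, s = 3, t = 4, u = 5.
Check constraint 1: q - s = 1; constraint 6: u + s = 8; constraint 9: r + s = 5. The remaining constraints are straightforward to verify.

Satisfiable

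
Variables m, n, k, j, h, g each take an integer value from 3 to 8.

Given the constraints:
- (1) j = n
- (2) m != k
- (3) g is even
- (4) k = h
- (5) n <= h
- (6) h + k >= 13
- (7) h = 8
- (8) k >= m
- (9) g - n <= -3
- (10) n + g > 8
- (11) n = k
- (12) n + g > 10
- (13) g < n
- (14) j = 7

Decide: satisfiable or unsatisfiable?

Unsatisfiable

Constraint 14 fixes j = 7 and constraint 7 fixes h = 8. Constraints 1, 4, and 11 give j = n = k = h, so j = h. But 7 ≠ 8 — contradiction.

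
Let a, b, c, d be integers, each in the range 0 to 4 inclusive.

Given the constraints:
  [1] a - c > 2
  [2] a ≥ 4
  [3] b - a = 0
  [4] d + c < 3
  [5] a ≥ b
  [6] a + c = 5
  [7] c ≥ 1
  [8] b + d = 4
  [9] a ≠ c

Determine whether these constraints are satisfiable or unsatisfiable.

Satisfiable

Try a = 4, b = 4, c = 1, d = 0.
Check constraint 1: a - c = 3; constraint 3: b - a = 0. The remaining constraints are straightforward to verify.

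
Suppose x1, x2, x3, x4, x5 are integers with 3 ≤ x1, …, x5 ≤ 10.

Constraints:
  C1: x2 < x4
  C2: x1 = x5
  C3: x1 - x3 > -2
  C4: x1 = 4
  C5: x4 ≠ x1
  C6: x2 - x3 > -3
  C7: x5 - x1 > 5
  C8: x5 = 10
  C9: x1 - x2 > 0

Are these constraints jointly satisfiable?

Constraint 4 fixes x1 = 4 and constraint 8 fixes x5 = 10, but constraint 2 requires x1 = x5. Since 4 ≠ 10, contradiction.

Unsatisfiable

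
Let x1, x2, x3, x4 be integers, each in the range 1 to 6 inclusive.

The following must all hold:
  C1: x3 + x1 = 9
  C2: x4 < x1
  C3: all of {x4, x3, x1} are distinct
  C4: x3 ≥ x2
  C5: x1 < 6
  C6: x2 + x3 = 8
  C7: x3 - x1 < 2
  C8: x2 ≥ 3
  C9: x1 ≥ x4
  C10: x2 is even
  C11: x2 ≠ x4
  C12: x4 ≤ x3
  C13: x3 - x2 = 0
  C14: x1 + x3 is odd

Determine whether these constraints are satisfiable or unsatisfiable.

One satisfying assignment is x1 = 5, x2 = 4, x3 = 4, x4 = 3.
For the less obvious constraints — constraint 1: x3 + x1 = 9; constraint 6: x2 + x3 = 8 — and the others hold by inspection.

Satisfiable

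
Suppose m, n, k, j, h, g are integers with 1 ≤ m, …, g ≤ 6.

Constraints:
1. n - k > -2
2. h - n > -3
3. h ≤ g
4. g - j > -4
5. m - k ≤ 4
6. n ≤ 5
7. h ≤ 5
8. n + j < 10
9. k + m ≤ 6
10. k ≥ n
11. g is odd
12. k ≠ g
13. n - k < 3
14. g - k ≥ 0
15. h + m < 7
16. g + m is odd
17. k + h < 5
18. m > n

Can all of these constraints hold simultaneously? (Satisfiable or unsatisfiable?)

Satisfiable

One satisfying assignment is m = 4, n = 1, k = 1, j = 6, h = 1, g = 3.
For the less obvious constraints — constraint 1: n - k = 0; constraint 2: h - n = 0; constraint 4: g - j = -3 — and the others hold by inspection.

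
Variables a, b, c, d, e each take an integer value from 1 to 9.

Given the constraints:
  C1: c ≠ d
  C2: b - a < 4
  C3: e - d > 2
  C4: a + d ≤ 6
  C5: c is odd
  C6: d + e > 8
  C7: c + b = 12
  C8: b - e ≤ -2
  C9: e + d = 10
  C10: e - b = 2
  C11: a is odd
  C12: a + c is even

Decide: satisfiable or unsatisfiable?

The assignment a = 3, b = 5, c = 7, d = 3, e = 7 works:
  constraint 2 holds since b - a = 2.
  constraint 3 holds since e - d = 4.
The rest check out directly.

Satisfiable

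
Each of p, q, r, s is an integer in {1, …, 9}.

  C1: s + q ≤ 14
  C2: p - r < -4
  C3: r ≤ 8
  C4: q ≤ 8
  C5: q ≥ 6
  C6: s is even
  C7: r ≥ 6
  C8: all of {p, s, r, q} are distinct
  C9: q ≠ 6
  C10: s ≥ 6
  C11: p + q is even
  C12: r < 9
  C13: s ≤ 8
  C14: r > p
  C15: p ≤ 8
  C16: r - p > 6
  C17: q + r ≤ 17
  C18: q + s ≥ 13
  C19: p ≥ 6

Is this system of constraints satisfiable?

Unsatisfiable

Constraints 3, 4, 5, 7, 10, 13, 15, and 19 confine each of p, s, r, q to the 3 values {6, …, 8}.
Constraint 8 requires all 4 of them to be distinct, but only 3 values are available — impossible by the pigeonhole principle.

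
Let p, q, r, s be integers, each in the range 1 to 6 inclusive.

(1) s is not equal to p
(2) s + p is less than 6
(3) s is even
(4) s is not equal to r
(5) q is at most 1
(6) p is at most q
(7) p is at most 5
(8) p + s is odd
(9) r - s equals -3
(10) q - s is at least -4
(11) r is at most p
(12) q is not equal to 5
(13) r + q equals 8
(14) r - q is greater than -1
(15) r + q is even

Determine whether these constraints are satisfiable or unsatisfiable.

Unsatisfiable

From constraints 7 and 11: r ≤ p ≤ 5. From constraint 5: q ≤ 1. Hence r + q ≤ 6. But constraint 13 requires r + q = 8, and 8 > 6. Contradiction.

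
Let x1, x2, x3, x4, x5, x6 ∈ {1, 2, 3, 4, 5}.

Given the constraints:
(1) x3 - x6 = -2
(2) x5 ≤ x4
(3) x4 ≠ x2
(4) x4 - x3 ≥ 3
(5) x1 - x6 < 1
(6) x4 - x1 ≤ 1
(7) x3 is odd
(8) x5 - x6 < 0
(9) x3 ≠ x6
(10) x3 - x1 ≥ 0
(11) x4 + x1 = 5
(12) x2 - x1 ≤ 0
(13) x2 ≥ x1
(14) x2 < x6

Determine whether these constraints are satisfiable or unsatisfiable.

Constraints 4, 6, and 10 give x1 − x4 ≥ -1, x4 − x3 ≥ 3, x3 − x1 ≥ 0.
Adding all 3 inequalities: the left sides telescope to 0, and the right sides sum to (-1) + 3 + 0 = 2. So 0 ≥ 2, which is false.

Unsatisfiable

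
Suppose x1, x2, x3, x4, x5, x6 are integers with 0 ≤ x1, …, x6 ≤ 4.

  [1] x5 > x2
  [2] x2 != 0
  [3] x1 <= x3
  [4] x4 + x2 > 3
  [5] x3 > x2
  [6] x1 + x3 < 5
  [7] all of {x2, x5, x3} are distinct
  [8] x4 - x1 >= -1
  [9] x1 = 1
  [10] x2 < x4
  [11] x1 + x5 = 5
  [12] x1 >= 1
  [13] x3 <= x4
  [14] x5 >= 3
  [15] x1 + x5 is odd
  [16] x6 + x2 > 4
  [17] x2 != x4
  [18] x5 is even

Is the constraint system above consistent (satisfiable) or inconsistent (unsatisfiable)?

Setting (x1, x2, x3, x4, x5, x6) = (1, 1, 3, 3, 4, 4) satisfies everything: constraint 4: x4 + x2 = 4; constraint 6: x1 + x3 = 4; constraint 8: x4 - x1 = 2, and the others follow.

Satisfiable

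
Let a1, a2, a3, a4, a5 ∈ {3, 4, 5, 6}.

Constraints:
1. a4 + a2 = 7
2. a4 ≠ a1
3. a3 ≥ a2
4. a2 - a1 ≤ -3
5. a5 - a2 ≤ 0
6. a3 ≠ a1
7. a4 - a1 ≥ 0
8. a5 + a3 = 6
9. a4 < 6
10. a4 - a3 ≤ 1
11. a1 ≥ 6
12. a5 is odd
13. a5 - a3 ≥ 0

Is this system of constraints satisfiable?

Constraints 4, 5, 7, 10, and 13 give a2 − a5 ≥ 0, a5 − a3 ≥ 0, a3 − a4 ≥ -1, a4 − a1 ≥ 0, a1 − a2 ≥ 3.
Adding all 5 inequalities: the left sides telescope to 0, and the right sides sum to 0 + 0 + (-1) + 0 + 3 = 2. So 0 ≥ 2, which is false.

Unsatisfiable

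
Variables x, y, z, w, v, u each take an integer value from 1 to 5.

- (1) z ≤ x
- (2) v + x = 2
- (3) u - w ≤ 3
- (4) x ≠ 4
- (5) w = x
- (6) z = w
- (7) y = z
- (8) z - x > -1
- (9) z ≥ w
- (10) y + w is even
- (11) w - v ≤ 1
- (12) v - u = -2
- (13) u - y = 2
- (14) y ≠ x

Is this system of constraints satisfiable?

Unsatisfiable

From constraints 5, 6, and 7, y = z = w = x, so y = x. But constraint 14 says y ≠ x. Contradiction.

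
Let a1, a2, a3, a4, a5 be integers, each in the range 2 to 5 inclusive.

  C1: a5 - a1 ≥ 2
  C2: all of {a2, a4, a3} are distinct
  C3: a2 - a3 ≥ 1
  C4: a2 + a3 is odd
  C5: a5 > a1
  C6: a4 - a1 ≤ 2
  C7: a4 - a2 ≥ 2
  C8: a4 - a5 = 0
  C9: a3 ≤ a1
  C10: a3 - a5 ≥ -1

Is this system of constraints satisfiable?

Constraints 1, 3, 6, 7, and 10 give a1 − a4 ≥ -2, a4 − a2 ≥ 2, a2 − a3 ≥ 1, a3 − a5 ≥ -1, a5 − a1 ≥ 2.
Adding all 5 inequalities: the left sides telescope to 0, and the right sides sum to (-2) + 2 + 1 + (-1) + 2 = 2. So 0 ≥ 2, which is false.

Unsatisfiable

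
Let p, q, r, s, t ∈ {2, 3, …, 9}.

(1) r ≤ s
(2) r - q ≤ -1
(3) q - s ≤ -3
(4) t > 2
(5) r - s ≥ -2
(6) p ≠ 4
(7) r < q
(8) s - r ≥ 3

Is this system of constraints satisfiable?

Unsatisfiable

Constraints 2, 3, and 5 give q − r ≥ 1, r − s ≥ -2, s − q ≥ 3.
Adding all 3 inequalities: the left sides telescope to 0, and the right sides sum to 1 + (-2) + 3 = 2. So 0 ≥ 2, which is false.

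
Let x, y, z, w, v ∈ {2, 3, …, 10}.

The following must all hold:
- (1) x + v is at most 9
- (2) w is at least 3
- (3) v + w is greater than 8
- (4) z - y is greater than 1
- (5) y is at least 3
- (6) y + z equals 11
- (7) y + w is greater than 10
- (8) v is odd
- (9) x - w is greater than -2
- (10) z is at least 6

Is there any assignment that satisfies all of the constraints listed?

The assignment x = 6, y = 4, z = 7, w = 7, v = 3 works:
  constraint 1 holds since x + v = 9.
  constraint 3 holds since v + w = 10.
  constraint 4 holds since z - y = 3.
The rest check out directly.

Satisfiable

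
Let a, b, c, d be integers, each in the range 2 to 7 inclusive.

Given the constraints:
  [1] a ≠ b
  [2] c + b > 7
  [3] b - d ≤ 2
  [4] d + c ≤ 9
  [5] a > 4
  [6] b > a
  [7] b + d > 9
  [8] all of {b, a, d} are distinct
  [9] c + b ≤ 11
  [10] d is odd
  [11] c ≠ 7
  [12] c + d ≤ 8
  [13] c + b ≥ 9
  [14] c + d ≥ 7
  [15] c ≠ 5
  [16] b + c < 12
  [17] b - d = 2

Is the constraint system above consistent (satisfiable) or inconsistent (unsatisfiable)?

Setting (a, b, c, d) = (6, 7, 2, 5) satisfies everything: constraint 2: c + b = 9; constraint 3: b - d = 2; constraint 4: d + c = 7, and the others follow.

Satisfiable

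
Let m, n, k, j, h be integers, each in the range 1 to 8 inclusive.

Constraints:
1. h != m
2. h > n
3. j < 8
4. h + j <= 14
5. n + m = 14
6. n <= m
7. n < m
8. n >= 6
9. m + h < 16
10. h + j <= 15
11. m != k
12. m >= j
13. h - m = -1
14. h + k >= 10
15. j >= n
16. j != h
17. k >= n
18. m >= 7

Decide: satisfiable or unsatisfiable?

Satisfiable

Take m = 8, n = 6, k = 6, j = 6, h = 7. Then constraint 4: h + j = 13; constraint 5: n + m = 14; constraint 9: m + h = 15, and every other listed constraint is also met.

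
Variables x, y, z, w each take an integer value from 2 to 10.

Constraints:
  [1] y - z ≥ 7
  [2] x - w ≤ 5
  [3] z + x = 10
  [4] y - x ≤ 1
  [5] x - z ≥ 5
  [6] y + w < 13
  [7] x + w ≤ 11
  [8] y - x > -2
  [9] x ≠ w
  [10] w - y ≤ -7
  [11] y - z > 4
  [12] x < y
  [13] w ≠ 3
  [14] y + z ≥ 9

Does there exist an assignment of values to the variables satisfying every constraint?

Constraints 2, 4, and 10 give y − w ≥ 7, w − x ≥ -5, x − y ≥ -1.
Adding all 3 inequalities: the left sides telescope to 0, and the right sides sum to 7 + (-5) + (-1) = 1. So 0 ≥ 1, which is false.

Unsatisfiable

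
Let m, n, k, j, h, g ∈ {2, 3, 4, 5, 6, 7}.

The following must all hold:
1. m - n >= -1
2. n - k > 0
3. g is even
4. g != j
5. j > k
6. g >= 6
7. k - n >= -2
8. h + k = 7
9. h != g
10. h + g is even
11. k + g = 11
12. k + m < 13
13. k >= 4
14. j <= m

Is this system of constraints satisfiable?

Try m = 7, n = 6, k = 5, j = 7, h = 2, g = 6.
Check constraint 1: m - n = 1; constraint 2: n - k = 1; constraint 7: k - n = -1. The remaining constraints are straightforward to verify.

Satisfiable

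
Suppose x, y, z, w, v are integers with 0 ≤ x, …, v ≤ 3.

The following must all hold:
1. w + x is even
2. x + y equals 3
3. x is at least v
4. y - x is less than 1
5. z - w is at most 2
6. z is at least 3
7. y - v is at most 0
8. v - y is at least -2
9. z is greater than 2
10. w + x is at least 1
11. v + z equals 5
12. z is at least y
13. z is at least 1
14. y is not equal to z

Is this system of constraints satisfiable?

Satisfiable

Take x = 2, y = 1, z = 3, w = 2, v = 2. Then constraint 2: x + y = 3; constraint 4: y - x = -1; constraint 5: z - w = 1, and every other listed constraint is also met.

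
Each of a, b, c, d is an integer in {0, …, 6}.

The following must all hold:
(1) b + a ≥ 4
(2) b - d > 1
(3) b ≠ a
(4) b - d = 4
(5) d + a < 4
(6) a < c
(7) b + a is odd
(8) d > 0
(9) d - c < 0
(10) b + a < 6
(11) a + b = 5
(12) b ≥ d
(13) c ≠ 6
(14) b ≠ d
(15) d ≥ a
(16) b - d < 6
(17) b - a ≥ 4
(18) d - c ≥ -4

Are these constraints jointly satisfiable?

One satisfying assignment is a = 0, b = 5, c = 2, d = 1.
For the less obvious constraints — constraint 1: b + a = 5; constraint 2: b - d = 4; constraint 4: b - d = 4 — and the others hold by inspection.

Satisfiable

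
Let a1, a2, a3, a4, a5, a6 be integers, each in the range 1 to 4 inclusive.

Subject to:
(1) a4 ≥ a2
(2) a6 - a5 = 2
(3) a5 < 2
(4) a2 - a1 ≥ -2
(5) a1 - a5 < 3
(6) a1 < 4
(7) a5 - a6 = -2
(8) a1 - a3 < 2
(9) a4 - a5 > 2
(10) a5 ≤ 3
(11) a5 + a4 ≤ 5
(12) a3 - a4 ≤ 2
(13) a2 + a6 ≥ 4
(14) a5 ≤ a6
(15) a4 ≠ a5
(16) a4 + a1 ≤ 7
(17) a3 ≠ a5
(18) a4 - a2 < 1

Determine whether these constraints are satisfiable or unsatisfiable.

Satisfiable

One satisfying assignment is a1 = 3, a2 = 4, a3 = 3, a4 = 4, a5 = 1, a6 = 3.
For the less obvious constraints — constraint 2: a6 - a5 = 2; constraint 4: a2 - a1 = 1; constraint 5: a1 - a5 = 2 — and the others hold by inspection.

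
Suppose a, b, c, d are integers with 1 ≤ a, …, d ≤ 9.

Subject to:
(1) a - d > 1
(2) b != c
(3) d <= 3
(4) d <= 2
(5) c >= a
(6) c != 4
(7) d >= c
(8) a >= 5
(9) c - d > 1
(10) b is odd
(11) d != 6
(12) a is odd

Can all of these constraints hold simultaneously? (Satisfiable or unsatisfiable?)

Unsatisfiable

From constraints 5 and 8: c ≥ a and a ≥ 5, so c ≥ 5. From constraints 4 and 7: c ≤ d and d ≤ 2, so c ≤ 2. But 2 < 5, so no value of c works.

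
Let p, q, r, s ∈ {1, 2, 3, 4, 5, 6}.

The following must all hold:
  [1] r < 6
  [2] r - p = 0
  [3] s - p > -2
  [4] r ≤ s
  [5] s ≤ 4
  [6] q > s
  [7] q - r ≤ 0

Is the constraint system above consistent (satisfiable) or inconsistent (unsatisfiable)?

Constraints 4, 6, and 7 give r ≤ s, s < q, q ≤ r. Chaining: r ≤ s < q ≤ r, which forces r < r — impossible.

Unsatisfiable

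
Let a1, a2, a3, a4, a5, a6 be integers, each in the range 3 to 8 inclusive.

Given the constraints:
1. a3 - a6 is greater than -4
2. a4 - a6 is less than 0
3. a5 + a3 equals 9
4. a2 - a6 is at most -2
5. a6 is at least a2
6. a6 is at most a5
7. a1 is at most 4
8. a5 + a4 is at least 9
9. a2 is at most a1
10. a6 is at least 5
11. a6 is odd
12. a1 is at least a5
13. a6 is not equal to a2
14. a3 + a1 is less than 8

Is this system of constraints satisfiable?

Unsatisfiable

From constraints 6 and 10: a5 ≥ a6 and a6 ≥ 5, so a5 ≥ 5. From constraints 7 and 12: a5 ≤ a1 and a1 ≤ 4, so a5 ≤ 4. But 4 < 5, so no value of a5 works.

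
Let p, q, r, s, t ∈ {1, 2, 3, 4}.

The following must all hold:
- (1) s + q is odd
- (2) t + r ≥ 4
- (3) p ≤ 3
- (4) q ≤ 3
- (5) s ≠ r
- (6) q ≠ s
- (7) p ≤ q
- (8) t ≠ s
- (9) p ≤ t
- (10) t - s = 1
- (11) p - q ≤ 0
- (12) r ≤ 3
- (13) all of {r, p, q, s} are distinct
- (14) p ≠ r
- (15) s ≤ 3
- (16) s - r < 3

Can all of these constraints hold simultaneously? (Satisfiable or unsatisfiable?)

Unsatisfiable

Constraints 3, 4, 12, and 15 confine each of r, p, q, s to the 3 values {1, …, 3} (the domain already gives each ≥ 1).
Constraint 13 requires all 4 of them to be distinct, but only 3 values are available — impossible by the pigeonhole principle.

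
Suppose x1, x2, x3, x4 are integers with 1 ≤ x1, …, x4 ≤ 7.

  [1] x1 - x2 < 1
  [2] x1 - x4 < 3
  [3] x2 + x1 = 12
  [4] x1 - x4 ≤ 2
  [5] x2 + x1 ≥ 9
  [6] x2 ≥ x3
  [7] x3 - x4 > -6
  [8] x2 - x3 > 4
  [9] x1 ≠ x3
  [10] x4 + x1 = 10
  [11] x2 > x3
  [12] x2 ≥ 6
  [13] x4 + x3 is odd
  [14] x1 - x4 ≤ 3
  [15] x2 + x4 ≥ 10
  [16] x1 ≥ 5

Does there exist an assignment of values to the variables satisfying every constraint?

Satisfiable

Try x1 = 5, x2 = 7, x3 = 2, x4 = 5.
Check constraint 1: x1 - x2 = -2; constraint 2: x1 - x4 = 0; constraint 3: x2 + x1 = 12. The remaining constraints are straightforward to verify.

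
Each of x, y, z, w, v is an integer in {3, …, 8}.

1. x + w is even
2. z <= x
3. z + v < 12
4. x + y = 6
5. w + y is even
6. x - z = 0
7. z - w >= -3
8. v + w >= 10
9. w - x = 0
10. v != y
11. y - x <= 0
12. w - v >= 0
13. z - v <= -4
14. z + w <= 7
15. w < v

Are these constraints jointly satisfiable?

Unsatisfiable

Constraints 7, 12, and 13 give v − z ≥ 4, z − w ≥ -3, w − v ≥ 0.
Adding all 3 inequalities: the left sides telescope to 0, and the right sides sum to 4 + (-3) + 0 = 1. So 0 ≥ 1, which is false.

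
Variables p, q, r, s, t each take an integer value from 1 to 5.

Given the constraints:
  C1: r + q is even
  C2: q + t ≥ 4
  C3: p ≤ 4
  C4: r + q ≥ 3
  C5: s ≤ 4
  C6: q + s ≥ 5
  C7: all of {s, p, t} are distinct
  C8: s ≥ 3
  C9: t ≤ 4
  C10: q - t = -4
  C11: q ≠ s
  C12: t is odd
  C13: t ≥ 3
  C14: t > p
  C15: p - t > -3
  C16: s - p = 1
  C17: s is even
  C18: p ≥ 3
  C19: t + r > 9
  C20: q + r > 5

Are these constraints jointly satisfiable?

Constraints 3, 5, 8, 9, 13, and 18 confine each of s, p, t to the 2 values {3, 4}.
Constraint 7 requires all 3 of them to be distinct, but only 2 values are available — impossible by the pigeonhole principle.

Unsatisfiable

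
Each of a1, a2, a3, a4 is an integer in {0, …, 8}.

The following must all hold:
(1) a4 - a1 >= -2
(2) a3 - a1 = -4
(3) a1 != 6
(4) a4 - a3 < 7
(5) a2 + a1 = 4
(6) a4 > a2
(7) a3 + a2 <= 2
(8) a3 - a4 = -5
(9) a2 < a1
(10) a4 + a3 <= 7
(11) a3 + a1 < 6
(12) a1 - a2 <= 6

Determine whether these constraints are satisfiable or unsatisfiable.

Setting (a1, a2, a3, a4) = (4, 0, 0, 5) satisfies everything: constraint 1: a4 - a1 = 1; constraint 2: a3 - a1 = -4; constraint 4: a4 - a3 = 5, and the others follow.

Satisfiable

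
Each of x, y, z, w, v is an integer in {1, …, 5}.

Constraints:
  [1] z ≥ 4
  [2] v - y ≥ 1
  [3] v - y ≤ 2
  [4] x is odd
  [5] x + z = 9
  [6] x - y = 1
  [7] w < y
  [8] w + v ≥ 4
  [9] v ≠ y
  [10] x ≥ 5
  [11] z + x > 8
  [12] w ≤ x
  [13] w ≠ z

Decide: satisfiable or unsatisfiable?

Satisfiable

Try x = 5, y = 4, z = 4, w = 1, v = 5.
Check constraint 2: v - y = 1; constraint 3: v - y = 1; constraint 5: x + z = 9. The remaining constraints are straightforward to verify.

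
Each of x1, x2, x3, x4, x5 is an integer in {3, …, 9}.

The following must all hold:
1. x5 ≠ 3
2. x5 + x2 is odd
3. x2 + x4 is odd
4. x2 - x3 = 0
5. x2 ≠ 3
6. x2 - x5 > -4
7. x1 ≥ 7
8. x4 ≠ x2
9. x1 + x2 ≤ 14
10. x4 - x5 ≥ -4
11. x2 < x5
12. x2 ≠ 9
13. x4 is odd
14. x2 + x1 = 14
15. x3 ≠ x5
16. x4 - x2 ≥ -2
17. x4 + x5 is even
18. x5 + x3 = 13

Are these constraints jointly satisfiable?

Satisfiable

One satisfying assignment is x1 = 8, x2 = 6, x3 = 6, x4 = 5, x5 = 7.
For the less obvious constraints — constraint 4: x2 - x3 = 0; constraint 6: x2 - x5 = -1 — and the others hold by inspection.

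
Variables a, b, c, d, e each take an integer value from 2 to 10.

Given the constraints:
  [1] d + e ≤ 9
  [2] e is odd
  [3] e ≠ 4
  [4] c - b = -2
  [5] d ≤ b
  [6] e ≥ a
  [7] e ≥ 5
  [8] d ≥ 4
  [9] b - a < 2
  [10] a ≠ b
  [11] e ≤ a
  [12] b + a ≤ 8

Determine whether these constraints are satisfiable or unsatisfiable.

Unsatisfiable

From constraints 5 and 8: b ≥ d ≥ 4. From constraints 7 and 11: a ≥ e ≥ 5. Hence b + a ≥ 9. But constraint 12 requires b + a ≤ 8, and 8 < 9. Contradiction.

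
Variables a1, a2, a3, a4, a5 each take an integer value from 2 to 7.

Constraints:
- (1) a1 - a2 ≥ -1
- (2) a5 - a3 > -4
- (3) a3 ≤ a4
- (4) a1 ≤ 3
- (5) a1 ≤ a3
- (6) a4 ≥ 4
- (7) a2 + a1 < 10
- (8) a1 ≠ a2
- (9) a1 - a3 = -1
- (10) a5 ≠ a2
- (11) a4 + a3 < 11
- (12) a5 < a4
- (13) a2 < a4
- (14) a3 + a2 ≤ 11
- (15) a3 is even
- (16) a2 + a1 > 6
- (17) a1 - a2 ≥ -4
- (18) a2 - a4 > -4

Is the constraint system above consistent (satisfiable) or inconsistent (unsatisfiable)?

Satisfiable

Take a1 = 3, a2 = 4, a3 = 4, a4 = 6, a5 = 3. Then constraint 1: a1 - a2 = -1; constraint 2: a5 - a3 = -1; constraint 7: a2 + a1 = 7, and every other listed constraint is also met.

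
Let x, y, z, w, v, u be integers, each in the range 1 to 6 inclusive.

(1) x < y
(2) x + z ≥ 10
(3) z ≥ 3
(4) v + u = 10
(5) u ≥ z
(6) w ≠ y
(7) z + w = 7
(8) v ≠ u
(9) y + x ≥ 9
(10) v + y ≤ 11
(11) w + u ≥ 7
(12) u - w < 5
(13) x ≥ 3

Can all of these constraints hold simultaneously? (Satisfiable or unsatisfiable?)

Satisfiable

One satisfying assignment is x = 5, y = 6, z = 5, w = 2, v = 4, u = 6.
For the less obvious constraints — constraint 2: x + z = 10; constraint 4: v + u = 10 — and the others hold by inspection.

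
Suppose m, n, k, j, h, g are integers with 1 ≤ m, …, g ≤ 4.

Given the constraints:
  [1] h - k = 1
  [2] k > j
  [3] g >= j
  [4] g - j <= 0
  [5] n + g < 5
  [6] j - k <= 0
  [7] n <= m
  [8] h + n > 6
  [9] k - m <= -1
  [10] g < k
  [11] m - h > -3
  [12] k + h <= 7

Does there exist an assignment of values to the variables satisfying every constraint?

Satisfiable

Try m = 4, n = 3, k = 3, j = 1, h = 4, g = 1.
Check constraint 1: h - k = 1; constraint 4: g - j = 0. The remaining constraints are straightforward to verify.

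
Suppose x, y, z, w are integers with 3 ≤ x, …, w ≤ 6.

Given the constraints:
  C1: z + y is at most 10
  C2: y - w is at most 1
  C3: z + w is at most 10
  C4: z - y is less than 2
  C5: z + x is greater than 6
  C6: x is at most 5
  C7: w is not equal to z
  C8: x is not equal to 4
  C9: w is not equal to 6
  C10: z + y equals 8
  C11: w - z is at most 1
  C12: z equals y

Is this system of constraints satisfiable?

Take x = 3, y = 4, z = 4, w = 3. Then constraint 1: z + y = 8; constraint 2: y - w = 1; constraint 3: z + w = 7, and every other listed constraint is also met.

Satisfiable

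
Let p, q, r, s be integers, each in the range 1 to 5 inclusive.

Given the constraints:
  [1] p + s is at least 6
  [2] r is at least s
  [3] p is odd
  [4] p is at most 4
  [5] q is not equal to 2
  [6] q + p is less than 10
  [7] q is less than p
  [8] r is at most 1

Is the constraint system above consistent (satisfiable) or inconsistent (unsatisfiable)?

Unsatisfiable

From constraint 4: p ≤ 4. From constraints 2 and 8: s ≤ r ≤ 1. Hence p + s ≤ 5. But constraint 1 requires p + s ≥ 6, and 6 > 5. Contradiction.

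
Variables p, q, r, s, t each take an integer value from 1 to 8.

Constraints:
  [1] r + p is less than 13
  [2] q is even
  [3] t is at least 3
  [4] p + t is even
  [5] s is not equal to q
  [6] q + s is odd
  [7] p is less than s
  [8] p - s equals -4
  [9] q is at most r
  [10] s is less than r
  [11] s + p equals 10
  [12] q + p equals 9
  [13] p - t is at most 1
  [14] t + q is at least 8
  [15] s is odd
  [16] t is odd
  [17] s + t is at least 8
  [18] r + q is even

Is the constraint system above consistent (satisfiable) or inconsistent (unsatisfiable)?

Satisfiable

One satisfying assignment is p = 3, q = 6, r = 8, s = 7, t = 3.
For the less obvious constraints — constraint 1: r + p = 11; constraint 8: p - s = -4; constraint 11: s + p = 10 — and the others hold by inspection.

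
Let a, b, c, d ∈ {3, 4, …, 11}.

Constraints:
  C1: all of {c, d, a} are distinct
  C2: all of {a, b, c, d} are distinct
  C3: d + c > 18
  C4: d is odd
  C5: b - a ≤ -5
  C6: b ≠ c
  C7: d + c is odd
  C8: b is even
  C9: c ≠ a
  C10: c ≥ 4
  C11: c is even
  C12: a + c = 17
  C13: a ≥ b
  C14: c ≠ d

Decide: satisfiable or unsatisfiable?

Satisfiable

Take a = 9, b = 4, c = 8, d = 11. Then constraint 3: d + c = 19; constraint 5: b - a = -5, and every other listed constraint is also met.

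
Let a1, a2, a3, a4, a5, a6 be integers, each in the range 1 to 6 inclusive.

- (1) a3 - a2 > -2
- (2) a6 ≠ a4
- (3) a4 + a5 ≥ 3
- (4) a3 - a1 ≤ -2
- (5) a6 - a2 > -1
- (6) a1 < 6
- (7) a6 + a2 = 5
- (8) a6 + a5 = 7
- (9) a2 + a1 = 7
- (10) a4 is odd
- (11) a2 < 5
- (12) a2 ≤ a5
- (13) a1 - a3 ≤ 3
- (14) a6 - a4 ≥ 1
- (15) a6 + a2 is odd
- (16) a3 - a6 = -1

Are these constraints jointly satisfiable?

Take a1 = 5, a2 = 2, a3 = 2, a4 = 1, a5 = 4, a6 = 3. Then constraint 1: a3 - a2 = 0; constraint 3: a4 + a5 = 5; constraint 4: a3 - a1 = -3, and every other listed constraint is also met.

Satisfiable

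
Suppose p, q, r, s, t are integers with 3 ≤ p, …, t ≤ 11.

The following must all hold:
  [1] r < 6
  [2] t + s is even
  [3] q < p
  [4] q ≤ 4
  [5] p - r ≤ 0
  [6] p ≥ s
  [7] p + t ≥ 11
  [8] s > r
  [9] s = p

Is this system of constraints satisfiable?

Unsatisfiable

Constraints 5, 6, and 8 give s ≤ p, p ≤ r, r < s. Chaining: s ≤ p ≤ r < s, which forces s < s — impossible.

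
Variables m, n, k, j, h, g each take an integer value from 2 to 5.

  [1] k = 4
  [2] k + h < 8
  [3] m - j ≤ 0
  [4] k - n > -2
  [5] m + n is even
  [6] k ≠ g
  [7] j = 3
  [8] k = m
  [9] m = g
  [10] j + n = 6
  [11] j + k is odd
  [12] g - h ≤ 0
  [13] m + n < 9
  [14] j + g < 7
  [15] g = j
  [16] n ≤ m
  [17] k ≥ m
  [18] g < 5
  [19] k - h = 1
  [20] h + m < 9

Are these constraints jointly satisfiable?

Constraint 1 fixes k = 4 and constraint 7 fixes j = 3. Constraints 8, 9, and 15 give k = m = g = j, so k = j. But 4 ≠ 3 — contradiction.

Unsatisfiable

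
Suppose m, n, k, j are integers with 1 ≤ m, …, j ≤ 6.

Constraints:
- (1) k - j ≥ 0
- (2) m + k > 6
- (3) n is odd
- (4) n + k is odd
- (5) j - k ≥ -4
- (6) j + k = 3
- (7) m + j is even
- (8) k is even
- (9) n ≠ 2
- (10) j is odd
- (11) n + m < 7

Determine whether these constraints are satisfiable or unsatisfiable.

Take m = 5, n = 1, k = 2, j = 1. Then constraint 1: k - j = 1; constraint 2: m + k = 7, and every other listed constraint is also met.

Satisfiable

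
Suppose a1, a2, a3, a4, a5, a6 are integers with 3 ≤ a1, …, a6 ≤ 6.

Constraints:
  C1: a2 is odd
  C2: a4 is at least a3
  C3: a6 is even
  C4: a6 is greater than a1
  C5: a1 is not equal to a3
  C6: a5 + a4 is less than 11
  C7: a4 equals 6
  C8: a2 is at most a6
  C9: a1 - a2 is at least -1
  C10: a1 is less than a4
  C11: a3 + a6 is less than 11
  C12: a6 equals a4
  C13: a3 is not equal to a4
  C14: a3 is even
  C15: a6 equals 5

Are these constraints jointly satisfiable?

Unsatisfiable

Constraint 15 fixes a6 = 5 and constraint 7 fixes a4 = 6, but constraint 12 requires a6 = a4. Since 5 ≠ 6, contradiction.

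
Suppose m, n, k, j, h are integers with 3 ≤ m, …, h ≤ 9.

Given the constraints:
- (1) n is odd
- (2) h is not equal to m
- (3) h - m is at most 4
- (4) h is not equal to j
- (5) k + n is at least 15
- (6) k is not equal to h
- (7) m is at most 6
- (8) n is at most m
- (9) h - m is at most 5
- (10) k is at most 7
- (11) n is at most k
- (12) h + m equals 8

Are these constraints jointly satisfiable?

From constraint 10: k ≤ 7. From constraints 7 and 8: n ≤ m ≤ 6. Hence k + n ≤ 13. But constraint 5 requires k + n ≥ 15, and 15 > 13. Contradiction.

Unsatisfiable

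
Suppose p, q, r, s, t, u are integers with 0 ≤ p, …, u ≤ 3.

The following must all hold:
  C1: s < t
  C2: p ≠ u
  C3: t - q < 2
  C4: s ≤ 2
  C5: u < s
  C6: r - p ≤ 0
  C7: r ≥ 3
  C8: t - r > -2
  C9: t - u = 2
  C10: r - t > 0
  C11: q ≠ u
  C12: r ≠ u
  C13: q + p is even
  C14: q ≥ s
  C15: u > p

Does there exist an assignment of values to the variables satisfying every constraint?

Unsatisfiable

Constraints 1, 5, 6, 10, and 15 give p < u, u < s, s < t, t < r, r ≤ p. Chaining: p < u < s < t < r ≤ p, which forces p < p — impossible.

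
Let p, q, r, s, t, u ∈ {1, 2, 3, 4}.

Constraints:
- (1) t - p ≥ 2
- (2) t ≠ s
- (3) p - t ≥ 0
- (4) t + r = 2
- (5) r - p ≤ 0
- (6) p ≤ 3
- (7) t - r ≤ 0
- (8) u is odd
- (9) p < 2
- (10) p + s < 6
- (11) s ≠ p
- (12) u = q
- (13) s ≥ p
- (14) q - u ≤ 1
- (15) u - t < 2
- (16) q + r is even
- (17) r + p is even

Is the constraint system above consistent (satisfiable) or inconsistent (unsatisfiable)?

Unsatisfiable

Constraints 1, 5, and 7 give t − p ≥ 2, p − r ≥ 0, r − t ≥ 0.
Adding all 3 inequalities: the left sides telescope to 0, and the right sides sum to 2 + 0 + 0 = 2. So 0 ≥ 2, which is false.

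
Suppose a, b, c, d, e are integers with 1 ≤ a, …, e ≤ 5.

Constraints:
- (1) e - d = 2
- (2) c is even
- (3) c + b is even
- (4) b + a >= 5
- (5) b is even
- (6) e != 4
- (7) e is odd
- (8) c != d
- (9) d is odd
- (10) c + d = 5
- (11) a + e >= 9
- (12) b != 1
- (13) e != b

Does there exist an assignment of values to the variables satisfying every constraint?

Try a = 5, b = 2, c = 2, d = 3, e = 5.
Check constraint 1: e - d = 2; constraint 4: b + a = 7. The remaining constraints are straightforward to verify.

Satisfiable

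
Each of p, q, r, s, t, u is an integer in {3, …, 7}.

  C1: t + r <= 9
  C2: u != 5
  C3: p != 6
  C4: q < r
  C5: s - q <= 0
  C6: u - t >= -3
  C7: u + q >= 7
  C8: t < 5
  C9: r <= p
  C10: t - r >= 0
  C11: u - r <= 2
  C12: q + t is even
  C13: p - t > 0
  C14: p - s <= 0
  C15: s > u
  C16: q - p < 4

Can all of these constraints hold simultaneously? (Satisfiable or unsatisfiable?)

Unsatisfiable

Constraints 4, 5, 10, 13, and 14 give p ≤ s, s ≤ q, q < r, r ≤ t, t < p. Chaining: p ≤ s ≤ q < r ≤ t < p, which forces p < p — impossible.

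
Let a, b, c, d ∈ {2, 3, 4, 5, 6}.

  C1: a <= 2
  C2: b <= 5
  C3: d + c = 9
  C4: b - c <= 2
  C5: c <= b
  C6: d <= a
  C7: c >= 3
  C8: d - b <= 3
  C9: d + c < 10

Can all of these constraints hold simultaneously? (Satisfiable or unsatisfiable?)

Unsatisfiable

From constraints 1 and 6: d ≤ a ≤ 2. From constraints 2 and 5: c ≤ b ≤ 5. Hence d + c ≤ 7. But constraint 3 requires d + c = 9, and 9 > 7. Contradiction.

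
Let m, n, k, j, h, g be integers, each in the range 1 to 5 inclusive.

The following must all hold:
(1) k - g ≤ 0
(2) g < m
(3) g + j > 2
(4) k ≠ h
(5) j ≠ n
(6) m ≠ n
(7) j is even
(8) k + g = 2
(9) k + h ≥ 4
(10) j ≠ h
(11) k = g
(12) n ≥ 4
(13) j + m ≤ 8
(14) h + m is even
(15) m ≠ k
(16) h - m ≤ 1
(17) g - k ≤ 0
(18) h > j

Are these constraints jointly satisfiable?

Setting (m, n, k, j, h, g) = (5, 4, 1, 2, 5, 1) satisfies everything: constraint 1: k - g = 0; constraint 3: g + j = 3; constraint 8: k + g = 2, and the others follow.

Satisfiable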